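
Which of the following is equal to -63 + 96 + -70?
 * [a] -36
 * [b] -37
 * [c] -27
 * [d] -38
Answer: b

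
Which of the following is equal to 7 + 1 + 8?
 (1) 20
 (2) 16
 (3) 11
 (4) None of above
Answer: 2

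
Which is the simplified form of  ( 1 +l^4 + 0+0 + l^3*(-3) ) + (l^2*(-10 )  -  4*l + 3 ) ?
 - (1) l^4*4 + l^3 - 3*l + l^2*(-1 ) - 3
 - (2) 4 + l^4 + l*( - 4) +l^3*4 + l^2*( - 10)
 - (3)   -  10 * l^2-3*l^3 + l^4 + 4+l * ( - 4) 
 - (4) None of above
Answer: 3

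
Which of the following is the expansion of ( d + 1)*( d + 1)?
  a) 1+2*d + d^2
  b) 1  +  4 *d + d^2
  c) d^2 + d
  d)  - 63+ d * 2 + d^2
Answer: a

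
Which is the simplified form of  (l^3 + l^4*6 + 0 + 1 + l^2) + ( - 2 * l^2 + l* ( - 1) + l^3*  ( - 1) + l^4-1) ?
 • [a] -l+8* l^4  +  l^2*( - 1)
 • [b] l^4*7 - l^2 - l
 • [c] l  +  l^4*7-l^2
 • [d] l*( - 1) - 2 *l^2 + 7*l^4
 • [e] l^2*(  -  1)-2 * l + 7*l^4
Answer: b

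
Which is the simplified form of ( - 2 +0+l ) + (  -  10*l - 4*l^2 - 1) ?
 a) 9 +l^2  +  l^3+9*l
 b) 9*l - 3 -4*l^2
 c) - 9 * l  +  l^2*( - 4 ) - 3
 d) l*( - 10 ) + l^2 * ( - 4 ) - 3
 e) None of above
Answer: c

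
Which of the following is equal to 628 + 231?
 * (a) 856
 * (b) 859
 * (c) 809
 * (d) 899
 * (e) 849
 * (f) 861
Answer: b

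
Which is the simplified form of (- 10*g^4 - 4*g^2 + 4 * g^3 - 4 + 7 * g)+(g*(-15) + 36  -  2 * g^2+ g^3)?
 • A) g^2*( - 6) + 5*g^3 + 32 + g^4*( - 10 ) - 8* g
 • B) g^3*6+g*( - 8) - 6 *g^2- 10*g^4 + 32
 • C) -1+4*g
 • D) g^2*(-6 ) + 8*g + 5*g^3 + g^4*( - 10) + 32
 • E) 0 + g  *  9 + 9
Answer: A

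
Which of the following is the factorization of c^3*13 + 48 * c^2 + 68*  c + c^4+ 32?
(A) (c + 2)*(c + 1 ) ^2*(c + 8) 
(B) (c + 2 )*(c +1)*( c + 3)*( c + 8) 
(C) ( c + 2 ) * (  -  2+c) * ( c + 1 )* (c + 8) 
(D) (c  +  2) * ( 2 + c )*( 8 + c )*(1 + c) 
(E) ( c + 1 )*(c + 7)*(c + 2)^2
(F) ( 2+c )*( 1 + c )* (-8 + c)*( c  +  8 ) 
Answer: D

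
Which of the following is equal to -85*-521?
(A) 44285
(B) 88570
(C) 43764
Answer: A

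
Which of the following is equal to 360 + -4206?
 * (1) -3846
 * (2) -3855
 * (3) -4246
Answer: 1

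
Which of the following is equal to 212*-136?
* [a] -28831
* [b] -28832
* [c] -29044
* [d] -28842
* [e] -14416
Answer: b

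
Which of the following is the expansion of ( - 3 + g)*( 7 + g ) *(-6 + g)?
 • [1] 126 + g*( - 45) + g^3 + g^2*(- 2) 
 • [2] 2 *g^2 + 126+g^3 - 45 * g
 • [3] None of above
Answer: 1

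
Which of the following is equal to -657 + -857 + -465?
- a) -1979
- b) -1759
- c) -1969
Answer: a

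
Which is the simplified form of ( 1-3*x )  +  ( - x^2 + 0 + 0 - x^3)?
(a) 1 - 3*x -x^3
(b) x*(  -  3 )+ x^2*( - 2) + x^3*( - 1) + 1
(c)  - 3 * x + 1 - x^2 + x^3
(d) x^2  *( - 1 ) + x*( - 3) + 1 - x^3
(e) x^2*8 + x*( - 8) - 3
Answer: d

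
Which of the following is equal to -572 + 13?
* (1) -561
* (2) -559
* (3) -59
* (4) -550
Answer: 2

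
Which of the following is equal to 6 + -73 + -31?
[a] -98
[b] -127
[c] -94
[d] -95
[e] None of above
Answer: a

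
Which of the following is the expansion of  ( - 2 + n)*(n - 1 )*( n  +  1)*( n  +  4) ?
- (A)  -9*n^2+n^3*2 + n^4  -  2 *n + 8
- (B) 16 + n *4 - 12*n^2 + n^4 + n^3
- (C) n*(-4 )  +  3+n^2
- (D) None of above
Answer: A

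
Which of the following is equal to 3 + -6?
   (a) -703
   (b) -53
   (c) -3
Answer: c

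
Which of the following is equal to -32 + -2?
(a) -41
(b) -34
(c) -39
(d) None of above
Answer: b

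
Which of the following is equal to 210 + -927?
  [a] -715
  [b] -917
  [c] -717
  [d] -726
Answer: c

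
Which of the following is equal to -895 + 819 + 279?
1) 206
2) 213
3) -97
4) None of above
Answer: 4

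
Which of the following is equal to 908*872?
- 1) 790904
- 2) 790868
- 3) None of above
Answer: 3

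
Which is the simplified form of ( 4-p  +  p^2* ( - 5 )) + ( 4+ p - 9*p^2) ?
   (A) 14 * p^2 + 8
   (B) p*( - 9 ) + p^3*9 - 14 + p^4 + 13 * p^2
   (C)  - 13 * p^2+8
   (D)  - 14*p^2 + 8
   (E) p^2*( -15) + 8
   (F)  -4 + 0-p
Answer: D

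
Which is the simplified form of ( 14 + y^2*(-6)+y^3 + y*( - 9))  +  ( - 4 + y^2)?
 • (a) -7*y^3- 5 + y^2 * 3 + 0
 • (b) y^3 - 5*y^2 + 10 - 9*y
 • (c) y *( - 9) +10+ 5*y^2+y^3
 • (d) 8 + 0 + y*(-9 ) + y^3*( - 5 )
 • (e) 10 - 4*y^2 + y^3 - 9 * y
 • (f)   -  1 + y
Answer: b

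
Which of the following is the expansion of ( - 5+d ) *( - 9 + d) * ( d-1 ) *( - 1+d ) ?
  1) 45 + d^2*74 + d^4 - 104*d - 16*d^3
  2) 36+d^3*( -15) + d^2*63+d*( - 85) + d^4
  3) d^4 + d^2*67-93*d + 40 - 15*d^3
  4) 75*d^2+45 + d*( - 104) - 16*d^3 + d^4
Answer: 1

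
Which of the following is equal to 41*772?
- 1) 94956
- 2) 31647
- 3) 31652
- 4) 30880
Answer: 3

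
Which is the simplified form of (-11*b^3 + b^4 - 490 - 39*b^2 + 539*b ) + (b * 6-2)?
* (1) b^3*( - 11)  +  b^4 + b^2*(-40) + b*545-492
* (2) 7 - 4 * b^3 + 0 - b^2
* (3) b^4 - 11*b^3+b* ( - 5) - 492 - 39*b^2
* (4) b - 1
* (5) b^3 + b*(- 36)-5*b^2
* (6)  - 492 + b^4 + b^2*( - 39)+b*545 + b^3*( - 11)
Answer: 6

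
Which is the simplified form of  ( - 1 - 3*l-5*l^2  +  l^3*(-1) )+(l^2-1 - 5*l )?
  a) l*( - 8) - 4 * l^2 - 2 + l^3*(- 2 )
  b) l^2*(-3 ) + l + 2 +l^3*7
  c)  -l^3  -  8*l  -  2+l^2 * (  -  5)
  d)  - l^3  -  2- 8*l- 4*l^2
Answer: d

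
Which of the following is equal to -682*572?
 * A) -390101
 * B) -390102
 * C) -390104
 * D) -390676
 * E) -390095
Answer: C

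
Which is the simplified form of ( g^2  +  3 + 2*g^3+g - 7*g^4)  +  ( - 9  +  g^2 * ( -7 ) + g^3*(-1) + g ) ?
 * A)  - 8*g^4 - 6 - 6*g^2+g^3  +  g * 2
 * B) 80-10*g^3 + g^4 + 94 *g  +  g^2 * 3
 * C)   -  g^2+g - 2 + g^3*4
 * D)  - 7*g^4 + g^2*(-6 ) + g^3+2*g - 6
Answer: D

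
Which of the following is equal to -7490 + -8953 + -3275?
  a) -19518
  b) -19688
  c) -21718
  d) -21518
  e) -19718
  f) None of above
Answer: e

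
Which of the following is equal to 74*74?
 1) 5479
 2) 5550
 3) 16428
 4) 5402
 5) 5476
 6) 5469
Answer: 5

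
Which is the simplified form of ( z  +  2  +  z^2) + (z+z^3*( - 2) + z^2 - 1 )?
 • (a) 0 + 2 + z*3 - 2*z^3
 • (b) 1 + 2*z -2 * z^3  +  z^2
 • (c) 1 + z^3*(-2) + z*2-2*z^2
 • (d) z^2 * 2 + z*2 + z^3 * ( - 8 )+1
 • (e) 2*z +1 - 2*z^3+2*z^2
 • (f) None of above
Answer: e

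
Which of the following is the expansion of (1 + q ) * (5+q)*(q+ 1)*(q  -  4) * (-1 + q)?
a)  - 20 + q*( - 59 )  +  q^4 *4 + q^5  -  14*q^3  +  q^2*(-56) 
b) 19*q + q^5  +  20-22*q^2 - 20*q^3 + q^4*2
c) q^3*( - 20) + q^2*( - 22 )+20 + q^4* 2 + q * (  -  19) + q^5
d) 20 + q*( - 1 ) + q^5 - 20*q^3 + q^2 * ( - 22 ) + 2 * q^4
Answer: b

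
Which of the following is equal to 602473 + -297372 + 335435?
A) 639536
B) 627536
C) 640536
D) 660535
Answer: C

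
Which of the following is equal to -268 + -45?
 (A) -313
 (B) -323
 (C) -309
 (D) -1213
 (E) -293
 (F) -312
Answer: A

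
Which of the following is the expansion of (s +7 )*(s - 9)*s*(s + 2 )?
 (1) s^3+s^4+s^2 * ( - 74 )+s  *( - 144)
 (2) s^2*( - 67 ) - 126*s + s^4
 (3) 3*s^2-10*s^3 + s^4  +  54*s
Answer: 2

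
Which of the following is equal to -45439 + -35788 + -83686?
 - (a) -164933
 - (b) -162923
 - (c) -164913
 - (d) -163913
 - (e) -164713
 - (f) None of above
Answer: c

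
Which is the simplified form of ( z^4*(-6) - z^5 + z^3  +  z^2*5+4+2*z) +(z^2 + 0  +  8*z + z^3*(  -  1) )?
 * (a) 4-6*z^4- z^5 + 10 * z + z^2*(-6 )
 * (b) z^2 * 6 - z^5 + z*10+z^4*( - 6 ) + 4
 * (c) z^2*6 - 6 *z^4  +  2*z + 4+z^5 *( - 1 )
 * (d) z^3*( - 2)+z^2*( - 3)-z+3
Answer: b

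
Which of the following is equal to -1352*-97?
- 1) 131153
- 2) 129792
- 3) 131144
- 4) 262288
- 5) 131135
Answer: 3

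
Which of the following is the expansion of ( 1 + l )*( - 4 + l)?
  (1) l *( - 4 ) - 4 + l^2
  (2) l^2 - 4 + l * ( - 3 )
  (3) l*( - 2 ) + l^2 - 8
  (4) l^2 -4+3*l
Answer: 2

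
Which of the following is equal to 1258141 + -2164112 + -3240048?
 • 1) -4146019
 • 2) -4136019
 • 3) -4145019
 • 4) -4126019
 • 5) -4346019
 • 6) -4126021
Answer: 1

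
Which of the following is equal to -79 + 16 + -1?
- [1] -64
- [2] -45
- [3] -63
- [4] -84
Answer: 1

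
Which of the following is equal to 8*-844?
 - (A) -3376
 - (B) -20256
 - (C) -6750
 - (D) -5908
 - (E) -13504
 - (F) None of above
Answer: F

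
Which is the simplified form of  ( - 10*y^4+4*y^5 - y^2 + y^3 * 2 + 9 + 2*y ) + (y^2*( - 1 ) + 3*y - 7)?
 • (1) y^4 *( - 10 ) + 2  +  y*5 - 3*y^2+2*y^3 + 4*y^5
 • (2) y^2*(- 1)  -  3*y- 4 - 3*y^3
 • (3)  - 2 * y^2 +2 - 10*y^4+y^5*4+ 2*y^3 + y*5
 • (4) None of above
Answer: 3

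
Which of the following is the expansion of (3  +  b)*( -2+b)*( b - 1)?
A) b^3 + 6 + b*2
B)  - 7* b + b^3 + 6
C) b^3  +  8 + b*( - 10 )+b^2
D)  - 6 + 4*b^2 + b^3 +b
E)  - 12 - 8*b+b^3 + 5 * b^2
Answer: B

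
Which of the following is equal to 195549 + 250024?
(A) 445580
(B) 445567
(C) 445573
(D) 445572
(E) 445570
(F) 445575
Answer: C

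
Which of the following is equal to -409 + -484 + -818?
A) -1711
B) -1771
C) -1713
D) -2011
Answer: A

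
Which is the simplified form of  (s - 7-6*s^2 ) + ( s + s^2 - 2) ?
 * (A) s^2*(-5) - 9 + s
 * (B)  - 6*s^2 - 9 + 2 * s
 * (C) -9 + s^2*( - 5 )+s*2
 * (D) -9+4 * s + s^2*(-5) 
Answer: C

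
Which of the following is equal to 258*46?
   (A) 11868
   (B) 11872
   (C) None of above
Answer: A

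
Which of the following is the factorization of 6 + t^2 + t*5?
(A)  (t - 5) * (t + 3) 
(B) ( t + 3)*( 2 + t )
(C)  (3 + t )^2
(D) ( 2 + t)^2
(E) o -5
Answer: B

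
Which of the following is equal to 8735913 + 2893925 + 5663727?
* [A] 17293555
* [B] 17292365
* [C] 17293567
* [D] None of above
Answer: D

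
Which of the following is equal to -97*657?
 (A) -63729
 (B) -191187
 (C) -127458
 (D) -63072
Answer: A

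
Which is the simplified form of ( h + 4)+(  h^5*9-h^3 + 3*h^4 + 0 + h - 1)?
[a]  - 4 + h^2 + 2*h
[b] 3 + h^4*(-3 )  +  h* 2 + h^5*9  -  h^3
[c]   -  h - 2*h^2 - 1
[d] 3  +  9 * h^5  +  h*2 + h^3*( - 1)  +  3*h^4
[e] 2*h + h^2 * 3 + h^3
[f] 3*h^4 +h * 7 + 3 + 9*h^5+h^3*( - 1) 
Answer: d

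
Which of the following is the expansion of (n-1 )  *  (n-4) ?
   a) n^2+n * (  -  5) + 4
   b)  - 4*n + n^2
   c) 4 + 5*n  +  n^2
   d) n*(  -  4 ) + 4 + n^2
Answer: a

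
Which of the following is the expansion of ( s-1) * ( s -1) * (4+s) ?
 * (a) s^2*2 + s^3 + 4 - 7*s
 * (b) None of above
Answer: a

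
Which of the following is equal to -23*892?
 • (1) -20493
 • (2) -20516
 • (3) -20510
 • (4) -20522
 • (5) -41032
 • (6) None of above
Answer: 2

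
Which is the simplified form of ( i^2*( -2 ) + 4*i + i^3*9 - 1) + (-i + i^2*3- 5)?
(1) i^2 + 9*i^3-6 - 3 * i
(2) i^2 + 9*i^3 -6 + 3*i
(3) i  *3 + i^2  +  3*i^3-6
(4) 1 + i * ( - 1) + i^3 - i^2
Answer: 2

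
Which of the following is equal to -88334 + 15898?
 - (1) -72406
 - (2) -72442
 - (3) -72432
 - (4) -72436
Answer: 4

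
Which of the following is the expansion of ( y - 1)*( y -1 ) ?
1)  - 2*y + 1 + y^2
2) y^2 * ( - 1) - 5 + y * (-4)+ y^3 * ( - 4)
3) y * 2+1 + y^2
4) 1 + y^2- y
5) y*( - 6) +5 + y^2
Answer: 1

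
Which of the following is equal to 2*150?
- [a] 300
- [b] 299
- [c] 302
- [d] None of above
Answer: a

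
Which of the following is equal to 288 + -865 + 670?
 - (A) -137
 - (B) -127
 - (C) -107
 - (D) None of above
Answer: D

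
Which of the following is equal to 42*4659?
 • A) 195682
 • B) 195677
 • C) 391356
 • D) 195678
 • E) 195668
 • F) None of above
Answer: D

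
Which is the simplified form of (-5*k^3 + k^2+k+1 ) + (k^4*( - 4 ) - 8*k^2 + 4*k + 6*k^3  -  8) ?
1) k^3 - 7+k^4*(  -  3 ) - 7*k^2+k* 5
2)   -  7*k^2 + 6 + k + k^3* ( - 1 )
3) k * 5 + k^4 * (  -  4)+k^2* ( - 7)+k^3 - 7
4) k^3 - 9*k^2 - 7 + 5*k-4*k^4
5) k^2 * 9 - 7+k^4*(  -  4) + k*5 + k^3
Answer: 3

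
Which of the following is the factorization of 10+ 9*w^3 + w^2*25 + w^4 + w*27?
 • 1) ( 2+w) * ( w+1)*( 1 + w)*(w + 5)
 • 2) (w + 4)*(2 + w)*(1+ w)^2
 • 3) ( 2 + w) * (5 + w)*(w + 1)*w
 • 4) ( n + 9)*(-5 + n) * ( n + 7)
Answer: 1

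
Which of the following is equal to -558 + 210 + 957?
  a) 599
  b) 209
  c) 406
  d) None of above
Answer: d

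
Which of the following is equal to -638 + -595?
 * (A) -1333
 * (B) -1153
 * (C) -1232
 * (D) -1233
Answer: D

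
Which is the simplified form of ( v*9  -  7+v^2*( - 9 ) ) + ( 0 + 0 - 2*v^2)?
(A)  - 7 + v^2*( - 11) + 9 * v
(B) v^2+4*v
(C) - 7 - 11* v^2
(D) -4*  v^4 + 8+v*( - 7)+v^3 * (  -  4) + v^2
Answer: A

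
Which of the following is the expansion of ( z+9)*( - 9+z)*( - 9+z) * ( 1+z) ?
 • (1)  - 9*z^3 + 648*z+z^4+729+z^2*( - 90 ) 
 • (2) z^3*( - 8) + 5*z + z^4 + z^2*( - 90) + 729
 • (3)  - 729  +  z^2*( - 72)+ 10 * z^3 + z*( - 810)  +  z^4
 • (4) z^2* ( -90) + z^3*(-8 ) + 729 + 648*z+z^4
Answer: 4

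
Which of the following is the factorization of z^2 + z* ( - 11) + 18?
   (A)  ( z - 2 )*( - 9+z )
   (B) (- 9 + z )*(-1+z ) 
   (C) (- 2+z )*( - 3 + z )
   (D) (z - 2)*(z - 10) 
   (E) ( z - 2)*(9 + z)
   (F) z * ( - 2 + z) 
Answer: A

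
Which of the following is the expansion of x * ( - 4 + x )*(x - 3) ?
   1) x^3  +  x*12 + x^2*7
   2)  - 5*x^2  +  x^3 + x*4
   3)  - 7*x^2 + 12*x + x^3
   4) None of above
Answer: 3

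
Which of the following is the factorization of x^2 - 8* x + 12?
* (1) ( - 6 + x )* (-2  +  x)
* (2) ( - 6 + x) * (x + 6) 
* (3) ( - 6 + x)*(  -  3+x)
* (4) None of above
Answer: 1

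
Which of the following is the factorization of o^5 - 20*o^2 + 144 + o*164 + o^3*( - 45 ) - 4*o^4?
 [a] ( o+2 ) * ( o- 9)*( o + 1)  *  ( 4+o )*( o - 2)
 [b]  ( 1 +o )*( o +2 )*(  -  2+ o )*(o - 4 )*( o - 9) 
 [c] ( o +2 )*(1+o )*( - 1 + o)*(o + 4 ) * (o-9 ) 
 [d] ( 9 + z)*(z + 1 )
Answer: a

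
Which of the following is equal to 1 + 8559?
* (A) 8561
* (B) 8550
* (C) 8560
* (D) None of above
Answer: C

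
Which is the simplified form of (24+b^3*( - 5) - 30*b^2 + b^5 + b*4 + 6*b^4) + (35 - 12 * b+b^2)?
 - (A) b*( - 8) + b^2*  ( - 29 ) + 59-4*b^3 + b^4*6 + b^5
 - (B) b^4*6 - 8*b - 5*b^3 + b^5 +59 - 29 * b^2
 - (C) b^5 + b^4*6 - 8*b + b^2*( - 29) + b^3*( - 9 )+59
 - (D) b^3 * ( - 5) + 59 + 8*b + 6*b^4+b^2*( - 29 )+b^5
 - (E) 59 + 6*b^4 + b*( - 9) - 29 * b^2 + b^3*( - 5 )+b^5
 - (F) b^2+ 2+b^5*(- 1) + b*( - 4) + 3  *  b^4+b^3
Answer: B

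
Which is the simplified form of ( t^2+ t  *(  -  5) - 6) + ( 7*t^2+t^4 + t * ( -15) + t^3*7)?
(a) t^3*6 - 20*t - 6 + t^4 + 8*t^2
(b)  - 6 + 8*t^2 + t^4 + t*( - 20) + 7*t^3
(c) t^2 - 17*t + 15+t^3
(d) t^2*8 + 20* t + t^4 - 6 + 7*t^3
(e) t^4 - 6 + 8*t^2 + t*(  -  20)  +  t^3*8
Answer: b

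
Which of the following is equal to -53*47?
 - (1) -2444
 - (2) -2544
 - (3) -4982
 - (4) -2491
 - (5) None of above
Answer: 4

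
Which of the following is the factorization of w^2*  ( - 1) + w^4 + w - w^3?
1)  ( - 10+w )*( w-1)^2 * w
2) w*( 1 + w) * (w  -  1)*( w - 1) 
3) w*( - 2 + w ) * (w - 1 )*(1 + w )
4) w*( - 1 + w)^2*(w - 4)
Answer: 2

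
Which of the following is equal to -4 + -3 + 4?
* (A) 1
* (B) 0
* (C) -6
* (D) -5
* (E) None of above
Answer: E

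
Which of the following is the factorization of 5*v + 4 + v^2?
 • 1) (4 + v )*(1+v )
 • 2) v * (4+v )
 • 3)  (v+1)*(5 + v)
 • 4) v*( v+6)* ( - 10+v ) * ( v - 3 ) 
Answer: 1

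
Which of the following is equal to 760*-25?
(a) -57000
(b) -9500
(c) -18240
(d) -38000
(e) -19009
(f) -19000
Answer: f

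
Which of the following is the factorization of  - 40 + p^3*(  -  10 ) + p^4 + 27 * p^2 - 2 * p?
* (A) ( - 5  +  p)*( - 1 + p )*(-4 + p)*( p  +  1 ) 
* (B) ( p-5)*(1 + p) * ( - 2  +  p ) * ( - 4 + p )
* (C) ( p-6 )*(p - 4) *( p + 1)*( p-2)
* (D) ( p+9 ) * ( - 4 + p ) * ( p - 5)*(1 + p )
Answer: B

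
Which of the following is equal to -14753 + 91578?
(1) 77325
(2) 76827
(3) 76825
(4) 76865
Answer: 3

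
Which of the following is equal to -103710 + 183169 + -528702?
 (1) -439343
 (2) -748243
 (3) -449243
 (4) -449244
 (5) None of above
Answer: 3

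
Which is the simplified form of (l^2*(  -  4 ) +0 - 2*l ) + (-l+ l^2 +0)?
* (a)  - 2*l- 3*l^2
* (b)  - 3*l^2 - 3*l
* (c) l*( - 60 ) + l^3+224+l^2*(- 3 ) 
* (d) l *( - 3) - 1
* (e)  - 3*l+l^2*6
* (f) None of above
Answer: b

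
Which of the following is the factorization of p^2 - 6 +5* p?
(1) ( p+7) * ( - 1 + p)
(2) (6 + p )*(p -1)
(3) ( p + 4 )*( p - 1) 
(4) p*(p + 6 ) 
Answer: 2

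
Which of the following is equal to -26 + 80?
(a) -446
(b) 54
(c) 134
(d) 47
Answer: b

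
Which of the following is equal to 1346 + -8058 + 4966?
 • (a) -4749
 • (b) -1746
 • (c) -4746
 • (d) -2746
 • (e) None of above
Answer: b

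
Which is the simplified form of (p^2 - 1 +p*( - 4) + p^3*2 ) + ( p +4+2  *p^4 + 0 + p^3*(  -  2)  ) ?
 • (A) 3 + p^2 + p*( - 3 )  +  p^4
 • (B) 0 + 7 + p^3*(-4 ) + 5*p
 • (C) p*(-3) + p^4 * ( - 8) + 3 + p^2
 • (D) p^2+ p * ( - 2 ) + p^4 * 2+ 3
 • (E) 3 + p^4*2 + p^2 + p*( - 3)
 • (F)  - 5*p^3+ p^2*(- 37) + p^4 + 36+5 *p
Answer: E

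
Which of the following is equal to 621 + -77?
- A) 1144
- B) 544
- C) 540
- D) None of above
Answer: B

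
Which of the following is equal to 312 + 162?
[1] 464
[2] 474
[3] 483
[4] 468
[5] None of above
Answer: 2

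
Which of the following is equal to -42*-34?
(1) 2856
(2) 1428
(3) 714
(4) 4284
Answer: 2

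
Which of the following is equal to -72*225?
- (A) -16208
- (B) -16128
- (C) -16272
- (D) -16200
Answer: D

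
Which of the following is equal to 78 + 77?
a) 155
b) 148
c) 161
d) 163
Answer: a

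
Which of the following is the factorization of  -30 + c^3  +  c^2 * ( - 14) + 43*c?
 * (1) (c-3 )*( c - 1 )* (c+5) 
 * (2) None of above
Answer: 2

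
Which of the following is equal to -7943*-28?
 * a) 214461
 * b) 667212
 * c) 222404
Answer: c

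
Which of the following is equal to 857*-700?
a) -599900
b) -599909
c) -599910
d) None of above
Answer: a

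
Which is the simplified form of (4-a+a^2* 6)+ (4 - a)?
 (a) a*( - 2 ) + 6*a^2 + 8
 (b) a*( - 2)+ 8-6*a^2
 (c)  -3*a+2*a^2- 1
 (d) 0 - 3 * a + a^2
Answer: a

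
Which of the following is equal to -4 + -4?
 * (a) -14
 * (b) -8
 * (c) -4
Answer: b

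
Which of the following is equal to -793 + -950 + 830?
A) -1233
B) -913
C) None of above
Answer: B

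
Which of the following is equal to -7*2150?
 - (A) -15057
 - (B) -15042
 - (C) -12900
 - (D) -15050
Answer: D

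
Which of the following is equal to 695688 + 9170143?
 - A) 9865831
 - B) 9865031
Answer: A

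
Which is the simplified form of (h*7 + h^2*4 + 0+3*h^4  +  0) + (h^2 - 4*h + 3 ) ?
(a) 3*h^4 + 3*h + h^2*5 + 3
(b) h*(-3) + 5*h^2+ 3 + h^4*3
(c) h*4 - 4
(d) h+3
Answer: a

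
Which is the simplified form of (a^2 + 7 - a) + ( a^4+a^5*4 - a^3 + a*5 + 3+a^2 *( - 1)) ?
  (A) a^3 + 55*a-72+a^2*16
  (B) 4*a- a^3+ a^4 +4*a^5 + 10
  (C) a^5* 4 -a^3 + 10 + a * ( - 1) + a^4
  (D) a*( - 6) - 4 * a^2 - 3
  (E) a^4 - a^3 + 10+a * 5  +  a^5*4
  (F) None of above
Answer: B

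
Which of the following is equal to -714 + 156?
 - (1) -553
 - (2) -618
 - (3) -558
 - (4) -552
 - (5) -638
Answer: 3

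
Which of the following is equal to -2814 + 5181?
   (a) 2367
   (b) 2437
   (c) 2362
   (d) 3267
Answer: a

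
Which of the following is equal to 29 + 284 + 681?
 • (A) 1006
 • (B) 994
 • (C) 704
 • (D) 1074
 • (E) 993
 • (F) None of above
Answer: B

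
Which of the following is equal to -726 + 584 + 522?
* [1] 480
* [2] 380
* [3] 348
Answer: 2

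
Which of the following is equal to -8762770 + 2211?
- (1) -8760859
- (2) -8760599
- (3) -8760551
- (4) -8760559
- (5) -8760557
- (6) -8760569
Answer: 4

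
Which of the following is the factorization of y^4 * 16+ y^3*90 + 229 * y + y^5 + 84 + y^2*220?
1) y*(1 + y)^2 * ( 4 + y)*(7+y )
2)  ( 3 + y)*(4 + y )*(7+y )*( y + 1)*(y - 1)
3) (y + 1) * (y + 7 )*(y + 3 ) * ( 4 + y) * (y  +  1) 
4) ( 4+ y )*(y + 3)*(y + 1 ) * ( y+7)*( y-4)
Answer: 3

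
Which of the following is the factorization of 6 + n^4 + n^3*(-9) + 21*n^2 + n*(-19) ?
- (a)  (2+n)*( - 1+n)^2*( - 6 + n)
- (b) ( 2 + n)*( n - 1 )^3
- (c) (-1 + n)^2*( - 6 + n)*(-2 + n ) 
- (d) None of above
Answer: d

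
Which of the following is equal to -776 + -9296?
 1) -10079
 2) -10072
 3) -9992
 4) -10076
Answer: 2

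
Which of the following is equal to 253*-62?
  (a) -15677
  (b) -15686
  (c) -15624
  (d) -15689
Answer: b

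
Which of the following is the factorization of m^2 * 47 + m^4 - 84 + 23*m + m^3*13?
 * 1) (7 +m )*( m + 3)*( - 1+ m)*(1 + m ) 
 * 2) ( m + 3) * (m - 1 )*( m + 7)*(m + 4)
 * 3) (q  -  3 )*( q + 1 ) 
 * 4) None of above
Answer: 2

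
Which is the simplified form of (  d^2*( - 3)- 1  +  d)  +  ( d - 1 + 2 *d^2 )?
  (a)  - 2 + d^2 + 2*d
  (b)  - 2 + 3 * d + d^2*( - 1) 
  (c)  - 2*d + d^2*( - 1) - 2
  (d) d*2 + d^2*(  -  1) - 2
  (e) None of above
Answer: d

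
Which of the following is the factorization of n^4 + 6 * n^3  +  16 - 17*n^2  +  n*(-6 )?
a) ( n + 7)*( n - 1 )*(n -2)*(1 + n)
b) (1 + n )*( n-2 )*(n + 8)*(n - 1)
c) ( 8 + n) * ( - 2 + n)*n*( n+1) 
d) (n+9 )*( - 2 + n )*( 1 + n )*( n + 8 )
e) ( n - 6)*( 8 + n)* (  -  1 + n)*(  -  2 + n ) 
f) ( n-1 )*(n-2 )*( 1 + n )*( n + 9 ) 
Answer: b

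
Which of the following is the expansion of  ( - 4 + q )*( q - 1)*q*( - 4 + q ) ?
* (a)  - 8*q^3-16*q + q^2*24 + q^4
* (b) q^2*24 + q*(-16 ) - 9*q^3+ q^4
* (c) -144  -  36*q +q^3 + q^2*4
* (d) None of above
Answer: b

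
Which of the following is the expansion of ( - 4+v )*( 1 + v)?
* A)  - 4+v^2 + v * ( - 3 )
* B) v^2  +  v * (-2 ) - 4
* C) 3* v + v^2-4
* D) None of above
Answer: A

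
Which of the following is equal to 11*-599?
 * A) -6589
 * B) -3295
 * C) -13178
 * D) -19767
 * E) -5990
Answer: A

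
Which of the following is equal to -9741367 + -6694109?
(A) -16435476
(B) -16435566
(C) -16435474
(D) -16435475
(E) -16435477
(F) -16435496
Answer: A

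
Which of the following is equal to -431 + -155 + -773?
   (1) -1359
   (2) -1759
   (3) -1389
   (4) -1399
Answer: 1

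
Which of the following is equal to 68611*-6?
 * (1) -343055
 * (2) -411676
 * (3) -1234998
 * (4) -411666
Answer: 4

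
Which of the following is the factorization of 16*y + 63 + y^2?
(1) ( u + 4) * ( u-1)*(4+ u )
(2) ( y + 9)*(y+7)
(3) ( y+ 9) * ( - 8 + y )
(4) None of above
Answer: 2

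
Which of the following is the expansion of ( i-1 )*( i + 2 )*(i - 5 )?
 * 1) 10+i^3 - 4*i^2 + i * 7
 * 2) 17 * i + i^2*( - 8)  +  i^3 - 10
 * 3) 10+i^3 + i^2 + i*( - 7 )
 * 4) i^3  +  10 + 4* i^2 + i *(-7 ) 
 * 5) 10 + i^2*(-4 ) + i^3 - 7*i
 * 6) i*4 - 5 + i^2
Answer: 5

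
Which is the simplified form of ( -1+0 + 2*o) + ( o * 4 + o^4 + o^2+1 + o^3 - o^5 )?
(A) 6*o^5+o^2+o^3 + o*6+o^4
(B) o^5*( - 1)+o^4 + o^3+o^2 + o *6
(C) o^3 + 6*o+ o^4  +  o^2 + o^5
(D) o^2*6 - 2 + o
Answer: B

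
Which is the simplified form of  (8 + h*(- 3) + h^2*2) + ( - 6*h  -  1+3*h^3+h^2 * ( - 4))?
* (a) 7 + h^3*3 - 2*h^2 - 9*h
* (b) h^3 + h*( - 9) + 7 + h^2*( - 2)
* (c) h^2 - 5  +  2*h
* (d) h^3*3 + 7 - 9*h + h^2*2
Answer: a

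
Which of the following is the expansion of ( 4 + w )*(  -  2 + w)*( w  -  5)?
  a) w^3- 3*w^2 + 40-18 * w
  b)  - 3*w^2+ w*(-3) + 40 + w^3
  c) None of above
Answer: a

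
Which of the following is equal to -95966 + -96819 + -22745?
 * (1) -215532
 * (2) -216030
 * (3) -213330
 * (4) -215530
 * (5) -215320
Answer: 4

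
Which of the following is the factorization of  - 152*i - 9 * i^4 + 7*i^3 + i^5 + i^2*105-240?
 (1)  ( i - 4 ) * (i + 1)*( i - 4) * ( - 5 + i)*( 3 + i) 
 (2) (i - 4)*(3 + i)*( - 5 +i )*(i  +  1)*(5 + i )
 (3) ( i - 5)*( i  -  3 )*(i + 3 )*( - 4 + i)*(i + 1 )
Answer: 1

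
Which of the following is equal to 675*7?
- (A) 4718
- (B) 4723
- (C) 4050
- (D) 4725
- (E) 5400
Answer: D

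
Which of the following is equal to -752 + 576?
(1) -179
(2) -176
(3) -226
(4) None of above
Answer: 2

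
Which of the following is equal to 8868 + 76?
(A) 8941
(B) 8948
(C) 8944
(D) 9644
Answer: C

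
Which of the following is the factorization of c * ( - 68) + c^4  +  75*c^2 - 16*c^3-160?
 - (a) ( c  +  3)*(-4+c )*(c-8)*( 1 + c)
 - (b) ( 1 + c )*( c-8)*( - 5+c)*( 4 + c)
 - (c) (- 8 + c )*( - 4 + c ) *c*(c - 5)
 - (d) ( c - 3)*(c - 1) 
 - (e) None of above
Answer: e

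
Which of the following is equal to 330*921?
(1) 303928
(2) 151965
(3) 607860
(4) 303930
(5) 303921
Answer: 4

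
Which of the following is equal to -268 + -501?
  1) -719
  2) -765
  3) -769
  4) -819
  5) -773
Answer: 3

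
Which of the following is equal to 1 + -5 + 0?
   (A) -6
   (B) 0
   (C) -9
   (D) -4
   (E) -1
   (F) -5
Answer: D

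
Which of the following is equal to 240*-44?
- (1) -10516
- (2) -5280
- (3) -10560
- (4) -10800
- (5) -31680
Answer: 3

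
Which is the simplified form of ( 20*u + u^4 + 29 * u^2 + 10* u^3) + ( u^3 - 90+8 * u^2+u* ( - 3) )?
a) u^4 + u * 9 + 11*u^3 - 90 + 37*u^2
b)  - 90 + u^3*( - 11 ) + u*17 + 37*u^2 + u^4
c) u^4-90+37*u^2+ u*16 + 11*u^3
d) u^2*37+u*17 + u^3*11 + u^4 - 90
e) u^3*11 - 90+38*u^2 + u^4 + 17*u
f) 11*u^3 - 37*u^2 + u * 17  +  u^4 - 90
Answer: d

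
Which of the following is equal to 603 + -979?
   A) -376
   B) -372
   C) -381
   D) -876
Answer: A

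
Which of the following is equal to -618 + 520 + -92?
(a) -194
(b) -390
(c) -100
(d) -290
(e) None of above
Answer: e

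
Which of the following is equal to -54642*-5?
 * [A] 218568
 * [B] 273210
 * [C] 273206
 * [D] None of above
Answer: B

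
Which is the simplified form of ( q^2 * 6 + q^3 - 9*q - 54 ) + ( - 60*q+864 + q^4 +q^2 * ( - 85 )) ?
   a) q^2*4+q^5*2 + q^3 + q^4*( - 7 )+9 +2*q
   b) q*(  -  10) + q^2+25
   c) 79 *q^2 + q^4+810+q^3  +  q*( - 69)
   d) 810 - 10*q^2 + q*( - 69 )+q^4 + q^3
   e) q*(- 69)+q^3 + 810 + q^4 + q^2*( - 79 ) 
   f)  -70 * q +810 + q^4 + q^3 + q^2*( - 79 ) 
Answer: e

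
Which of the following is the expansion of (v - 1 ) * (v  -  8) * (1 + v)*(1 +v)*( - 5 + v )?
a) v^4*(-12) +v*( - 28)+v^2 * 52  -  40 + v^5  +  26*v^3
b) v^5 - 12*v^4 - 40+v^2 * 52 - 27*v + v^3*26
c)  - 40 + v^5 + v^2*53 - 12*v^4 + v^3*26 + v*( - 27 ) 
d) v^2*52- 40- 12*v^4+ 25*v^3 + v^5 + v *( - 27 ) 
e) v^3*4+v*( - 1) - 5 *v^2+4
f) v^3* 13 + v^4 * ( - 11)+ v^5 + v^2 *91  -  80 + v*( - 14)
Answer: b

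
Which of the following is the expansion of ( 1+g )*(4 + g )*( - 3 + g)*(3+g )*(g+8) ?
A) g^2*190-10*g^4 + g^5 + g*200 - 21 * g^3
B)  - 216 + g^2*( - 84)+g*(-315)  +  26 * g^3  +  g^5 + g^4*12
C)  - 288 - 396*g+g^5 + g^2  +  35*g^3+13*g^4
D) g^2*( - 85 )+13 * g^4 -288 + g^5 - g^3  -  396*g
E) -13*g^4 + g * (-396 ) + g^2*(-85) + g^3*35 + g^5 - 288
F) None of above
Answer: F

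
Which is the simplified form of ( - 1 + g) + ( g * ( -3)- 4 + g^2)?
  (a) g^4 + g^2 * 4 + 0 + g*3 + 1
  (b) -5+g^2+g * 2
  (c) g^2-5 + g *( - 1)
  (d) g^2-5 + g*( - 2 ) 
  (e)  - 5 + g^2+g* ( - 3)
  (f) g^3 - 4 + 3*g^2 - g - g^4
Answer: d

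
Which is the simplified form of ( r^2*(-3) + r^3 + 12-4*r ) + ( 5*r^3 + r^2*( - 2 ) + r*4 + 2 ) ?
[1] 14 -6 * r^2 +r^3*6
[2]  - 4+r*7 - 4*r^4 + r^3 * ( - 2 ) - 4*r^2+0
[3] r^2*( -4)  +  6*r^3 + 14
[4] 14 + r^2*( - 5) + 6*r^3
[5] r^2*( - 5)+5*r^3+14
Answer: 4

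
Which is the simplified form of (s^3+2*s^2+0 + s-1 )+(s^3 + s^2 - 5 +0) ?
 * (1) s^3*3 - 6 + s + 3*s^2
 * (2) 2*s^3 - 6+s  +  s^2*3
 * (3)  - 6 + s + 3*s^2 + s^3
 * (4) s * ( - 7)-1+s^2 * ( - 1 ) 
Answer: 2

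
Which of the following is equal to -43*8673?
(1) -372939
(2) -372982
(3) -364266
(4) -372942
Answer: 1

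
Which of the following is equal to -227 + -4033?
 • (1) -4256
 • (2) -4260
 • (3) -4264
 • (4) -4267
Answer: 2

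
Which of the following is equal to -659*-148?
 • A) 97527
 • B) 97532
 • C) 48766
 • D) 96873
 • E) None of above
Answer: B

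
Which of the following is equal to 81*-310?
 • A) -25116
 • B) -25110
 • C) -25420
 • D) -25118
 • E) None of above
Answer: B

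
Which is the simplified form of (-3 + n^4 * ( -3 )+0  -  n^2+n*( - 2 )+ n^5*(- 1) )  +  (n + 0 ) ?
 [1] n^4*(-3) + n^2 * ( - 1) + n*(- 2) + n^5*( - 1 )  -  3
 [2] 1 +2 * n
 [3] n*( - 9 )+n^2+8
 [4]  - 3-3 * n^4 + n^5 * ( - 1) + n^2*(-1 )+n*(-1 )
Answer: 4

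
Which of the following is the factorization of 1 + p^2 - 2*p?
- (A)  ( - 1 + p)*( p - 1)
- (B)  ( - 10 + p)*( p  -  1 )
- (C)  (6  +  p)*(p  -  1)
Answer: A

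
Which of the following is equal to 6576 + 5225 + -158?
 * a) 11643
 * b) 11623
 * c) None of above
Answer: a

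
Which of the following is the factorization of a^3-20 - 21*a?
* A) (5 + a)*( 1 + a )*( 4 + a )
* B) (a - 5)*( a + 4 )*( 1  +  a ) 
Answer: B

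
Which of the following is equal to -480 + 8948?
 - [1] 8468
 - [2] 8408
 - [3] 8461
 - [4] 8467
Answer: 1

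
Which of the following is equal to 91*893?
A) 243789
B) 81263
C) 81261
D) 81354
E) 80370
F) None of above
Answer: B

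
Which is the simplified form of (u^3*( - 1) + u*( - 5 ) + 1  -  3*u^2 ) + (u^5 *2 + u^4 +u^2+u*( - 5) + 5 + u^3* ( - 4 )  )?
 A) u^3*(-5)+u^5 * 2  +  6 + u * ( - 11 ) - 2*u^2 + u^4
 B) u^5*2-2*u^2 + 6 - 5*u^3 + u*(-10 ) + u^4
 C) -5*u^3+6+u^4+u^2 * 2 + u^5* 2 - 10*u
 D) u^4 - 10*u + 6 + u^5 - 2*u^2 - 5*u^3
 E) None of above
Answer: B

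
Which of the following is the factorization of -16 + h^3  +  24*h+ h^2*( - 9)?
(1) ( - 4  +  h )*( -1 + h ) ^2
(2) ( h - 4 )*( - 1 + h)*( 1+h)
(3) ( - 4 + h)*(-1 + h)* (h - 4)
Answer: 3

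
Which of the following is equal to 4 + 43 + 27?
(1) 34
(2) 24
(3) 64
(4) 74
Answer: 4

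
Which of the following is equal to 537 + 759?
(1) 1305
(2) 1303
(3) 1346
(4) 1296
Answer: 4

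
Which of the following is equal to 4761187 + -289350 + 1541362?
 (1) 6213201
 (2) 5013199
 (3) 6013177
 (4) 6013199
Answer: 4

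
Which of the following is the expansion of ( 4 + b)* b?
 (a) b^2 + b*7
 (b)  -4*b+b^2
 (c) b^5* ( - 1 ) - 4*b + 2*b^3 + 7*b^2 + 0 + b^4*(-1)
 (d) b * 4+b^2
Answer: d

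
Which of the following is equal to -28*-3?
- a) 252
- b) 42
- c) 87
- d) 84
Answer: d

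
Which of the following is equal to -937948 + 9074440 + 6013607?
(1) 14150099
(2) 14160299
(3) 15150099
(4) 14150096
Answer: 1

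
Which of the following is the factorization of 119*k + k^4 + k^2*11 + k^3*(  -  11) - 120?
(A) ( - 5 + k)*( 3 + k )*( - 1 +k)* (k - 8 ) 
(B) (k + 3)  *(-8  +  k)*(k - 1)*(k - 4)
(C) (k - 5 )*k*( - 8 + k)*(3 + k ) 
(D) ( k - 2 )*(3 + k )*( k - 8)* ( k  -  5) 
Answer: A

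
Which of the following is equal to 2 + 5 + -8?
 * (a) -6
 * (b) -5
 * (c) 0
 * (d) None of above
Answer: d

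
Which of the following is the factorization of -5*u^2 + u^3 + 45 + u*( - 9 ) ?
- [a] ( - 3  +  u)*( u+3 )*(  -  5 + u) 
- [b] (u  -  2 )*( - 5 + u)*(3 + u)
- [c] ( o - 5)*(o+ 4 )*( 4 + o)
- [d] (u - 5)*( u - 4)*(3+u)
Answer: a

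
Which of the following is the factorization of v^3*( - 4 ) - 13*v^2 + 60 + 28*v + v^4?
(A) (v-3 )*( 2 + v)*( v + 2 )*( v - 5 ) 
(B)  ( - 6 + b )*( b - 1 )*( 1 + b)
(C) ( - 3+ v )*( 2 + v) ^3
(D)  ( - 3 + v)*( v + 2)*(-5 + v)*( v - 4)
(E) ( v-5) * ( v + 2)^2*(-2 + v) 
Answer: A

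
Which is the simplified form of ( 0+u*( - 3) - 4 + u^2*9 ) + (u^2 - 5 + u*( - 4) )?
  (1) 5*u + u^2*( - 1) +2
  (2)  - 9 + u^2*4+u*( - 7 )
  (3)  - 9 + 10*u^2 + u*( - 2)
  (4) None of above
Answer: 4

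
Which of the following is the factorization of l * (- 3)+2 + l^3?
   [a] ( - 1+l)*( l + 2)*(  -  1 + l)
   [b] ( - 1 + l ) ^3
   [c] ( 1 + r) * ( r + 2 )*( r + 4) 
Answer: a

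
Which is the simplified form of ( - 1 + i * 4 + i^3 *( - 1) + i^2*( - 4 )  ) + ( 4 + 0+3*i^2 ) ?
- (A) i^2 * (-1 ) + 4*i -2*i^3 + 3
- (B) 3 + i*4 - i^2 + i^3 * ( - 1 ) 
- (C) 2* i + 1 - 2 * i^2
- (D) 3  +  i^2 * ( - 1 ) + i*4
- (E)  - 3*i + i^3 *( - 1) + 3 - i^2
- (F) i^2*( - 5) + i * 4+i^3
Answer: B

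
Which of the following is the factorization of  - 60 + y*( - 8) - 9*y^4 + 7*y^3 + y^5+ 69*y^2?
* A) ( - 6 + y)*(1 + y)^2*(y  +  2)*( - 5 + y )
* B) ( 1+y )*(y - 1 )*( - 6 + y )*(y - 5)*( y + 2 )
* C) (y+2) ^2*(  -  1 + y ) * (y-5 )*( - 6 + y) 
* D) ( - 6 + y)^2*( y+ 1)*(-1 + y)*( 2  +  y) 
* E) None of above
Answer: B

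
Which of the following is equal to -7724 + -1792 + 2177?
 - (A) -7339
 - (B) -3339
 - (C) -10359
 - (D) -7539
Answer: A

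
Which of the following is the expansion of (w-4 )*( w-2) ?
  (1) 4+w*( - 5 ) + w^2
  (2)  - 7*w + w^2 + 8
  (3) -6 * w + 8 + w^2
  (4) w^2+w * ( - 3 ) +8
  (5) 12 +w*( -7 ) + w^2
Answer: 3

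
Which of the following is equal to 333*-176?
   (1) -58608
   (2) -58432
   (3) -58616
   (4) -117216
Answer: 1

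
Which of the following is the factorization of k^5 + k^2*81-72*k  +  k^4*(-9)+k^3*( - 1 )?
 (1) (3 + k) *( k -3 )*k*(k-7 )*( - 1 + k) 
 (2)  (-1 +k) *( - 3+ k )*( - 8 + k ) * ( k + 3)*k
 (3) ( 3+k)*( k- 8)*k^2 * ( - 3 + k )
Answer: 2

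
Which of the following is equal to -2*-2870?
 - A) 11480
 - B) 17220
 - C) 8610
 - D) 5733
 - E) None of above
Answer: E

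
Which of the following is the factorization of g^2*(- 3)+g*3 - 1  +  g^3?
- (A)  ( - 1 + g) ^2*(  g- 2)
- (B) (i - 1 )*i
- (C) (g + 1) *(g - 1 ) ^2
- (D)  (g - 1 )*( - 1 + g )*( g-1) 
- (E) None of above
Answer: D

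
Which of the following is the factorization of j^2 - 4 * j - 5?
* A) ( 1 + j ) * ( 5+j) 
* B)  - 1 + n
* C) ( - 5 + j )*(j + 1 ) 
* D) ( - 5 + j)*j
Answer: C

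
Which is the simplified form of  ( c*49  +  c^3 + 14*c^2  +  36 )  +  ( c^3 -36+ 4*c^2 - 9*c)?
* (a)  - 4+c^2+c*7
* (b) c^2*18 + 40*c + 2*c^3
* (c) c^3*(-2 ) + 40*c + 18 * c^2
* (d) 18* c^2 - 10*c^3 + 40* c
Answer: b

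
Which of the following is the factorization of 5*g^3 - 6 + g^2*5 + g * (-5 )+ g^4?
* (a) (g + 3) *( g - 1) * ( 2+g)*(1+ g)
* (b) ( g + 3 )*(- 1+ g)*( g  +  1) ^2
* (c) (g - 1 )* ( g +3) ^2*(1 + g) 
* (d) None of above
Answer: a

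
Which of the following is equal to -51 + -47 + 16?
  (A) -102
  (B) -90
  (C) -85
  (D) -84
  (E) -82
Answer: E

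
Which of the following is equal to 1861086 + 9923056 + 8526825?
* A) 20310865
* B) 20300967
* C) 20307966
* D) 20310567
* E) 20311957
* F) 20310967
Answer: F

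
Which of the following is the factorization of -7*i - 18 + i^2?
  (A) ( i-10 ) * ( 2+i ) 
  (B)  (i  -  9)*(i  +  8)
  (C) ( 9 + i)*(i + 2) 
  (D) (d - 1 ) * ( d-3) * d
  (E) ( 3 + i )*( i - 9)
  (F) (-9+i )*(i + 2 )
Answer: F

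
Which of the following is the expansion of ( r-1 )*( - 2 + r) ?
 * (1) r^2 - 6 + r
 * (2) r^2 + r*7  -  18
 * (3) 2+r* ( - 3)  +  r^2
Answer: 3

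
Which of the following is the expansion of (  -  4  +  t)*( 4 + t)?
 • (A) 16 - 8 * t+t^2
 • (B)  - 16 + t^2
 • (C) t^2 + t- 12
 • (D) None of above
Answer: B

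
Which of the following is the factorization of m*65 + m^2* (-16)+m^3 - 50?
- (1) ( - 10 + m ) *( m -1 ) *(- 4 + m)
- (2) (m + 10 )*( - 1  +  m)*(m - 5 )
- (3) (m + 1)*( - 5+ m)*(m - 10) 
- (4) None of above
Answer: 4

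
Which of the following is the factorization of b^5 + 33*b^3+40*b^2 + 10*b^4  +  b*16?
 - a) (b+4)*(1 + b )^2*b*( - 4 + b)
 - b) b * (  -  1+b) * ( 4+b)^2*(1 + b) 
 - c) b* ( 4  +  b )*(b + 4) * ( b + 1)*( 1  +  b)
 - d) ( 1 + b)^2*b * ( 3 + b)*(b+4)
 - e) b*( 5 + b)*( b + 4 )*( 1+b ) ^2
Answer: c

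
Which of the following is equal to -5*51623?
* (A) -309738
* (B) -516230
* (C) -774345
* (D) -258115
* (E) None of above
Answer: D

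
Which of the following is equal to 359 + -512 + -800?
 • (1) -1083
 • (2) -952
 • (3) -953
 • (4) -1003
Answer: 3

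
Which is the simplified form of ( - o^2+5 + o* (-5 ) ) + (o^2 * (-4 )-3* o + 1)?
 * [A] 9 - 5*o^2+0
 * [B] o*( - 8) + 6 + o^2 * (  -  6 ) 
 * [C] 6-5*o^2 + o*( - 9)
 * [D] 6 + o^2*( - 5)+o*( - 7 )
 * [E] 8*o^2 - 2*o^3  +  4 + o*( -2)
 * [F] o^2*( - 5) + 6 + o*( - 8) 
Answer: F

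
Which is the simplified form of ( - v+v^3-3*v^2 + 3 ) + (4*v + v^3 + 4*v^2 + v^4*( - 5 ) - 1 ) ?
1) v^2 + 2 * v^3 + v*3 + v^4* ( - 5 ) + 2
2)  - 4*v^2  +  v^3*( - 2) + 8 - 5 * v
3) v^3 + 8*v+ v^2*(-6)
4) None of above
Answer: 1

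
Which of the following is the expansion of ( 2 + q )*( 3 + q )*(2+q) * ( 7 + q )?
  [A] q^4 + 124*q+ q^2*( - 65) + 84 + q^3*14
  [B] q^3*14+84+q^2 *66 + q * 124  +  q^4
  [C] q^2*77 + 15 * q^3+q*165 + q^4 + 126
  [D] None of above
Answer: D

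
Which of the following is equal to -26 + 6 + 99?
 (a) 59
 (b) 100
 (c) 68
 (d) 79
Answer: d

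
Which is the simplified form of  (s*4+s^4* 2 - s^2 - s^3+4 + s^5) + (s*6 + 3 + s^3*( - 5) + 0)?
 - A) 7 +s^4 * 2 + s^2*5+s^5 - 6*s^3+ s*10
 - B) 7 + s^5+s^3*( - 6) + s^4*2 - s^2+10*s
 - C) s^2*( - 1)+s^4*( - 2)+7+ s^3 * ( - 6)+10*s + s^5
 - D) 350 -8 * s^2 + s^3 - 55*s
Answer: B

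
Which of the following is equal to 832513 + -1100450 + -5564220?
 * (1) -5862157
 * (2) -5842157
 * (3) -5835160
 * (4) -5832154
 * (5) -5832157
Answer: 5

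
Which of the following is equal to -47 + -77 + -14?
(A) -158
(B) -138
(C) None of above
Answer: B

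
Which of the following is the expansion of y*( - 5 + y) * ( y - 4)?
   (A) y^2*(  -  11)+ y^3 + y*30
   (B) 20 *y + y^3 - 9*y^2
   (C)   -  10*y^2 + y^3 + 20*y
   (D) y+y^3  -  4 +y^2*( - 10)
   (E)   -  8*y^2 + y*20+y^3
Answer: B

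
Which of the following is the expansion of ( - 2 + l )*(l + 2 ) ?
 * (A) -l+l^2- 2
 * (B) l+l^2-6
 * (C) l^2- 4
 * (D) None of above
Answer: C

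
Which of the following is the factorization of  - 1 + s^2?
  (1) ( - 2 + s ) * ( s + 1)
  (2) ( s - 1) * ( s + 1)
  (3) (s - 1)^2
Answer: 2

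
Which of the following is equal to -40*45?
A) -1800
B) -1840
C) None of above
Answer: A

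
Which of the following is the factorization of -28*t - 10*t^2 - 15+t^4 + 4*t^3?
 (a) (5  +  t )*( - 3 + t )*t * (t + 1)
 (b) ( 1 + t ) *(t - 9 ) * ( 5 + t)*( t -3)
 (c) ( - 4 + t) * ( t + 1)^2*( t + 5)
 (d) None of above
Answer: d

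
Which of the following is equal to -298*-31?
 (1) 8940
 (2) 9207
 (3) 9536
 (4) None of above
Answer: 4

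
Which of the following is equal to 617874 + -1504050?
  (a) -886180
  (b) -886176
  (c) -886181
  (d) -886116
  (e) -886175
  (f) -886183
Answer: b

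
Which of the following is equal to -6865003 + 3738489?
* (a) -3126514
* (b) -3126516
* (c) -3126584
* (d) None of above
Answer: a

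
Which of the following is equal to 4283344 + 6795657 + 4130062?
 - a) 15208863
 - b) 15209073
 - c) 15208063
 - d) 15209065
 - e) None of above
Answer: e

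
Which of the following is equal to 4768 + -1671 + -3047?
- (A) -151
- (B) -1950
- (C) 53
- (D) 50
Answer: D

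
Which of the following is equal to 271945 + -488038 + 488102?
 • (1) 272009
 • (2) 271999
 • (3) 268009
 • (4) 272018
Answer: 1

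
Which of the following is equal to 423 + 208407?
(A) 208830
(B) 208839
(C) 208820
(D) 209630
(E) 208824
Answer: A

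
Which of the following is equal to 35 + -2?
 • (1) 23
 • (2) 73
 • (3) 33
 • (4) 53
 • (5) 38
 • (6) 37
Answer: 3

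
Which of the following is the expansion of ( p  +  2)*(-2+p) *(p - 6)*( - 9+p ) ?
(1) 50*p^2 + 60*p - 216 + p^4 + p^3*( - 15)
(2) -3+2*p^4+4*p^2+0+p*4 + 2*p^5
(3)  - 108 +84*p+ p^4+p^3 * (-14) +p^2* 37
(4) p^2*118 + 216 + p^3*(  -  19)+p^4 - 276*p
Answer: 1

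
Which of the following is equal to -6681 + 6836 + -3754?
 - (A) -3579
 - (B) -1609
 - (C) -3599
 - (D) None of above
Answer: C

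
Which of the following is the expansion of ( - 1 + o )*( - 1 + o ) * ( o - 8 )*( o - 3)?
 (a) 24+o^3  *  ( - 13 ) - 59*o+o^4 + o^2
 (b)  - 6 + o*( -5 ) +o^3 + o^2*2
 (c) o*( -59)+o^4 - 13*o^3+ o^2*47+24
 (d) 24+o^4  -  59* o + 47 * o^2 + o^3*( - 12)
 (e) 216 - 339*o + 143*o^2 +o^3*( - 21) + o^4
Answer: c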